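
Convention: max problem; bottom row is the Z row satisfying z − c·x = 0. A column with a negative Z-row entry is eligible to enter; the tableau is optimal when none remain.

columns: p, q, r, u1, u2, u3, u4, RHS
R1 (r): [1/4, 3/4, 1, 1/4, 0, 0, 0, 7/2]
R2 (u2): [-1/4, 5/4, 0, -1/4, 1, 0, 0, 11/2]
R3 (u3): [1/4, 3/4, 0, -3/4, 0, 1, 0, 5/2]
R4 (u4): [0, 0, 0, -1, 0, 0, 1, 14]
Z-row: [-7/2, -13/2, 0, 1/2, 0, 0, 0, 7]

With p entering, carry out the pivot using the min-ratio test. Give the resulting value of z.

Ratio test on column p — row 1: (7/2)/(1/4) = 14; row 2: entry -1/4 ≤ 0; row 3: (5/2)/(1/4) = 10; row 4: entry 0 ≤ 0. Minimum is 10 at row 3 (u3 leaves); pivot element 1/4.
Pivot on row 3; the Z-row RHS becomes 7 − (-7/2)·10 = 42.

42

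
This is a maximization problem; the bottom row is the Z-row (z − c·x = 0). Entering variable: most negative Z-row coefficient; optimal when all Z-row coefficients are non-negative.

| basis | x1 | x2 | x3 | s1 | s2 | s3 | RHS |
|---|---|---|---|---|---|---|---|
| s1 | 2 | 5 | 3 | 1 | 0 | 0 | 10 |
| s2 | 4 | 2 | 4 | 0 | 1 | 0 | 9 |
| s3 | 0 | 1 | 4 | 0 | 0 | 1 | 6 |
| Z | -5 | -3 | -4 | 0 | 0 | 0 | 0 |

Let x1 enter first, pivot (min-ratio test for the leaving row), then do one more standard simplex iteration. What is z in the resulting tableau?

191/16

Ratio test on column x1 — row 1: 10/2 = 5; row 2: 9/4 = 9/4; row 3: entry 0 ≤ 0. Minimum is 9/4 at row 2 (s2 leaves); pivot element 4.
Pivot on row 2; the Z-row RHS becomes 0 − (-5)·(9/4) = 45/4.
Next entering variable (most negative Z-row entry -1/2): x2.
Ratio test on column x2 — row 1: (11/2)/4 = 11/8; row 2: (9/4)/(1/2) = 9/2; row 3: 6/1 = 6. Minimum is 11/8 at row 1 (s1 leaves); pivot element 4.
After the second pivot the Z-row RHS is 45/4 − (-1/2)·(11/8) = 191/16.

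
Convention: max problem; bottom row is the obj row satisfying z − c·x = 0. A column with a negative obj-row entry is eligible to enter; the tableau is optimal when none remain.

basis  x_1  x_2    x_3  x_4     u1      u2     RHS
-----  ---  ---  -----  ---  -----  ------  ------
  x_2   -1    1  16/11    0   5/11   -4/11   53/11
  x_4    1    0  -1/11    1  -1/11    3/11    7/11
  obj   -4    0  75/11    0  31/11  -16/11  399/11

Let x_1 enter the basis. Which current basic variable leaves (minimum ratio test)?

Column x_1 entries and ratios — x_2: -1 ≤ 0, skip; x_4: (7/11)/1 = 7/11.
Smallest ratio is 7/11 in the row of x_4, so x_4 leaves.

x_4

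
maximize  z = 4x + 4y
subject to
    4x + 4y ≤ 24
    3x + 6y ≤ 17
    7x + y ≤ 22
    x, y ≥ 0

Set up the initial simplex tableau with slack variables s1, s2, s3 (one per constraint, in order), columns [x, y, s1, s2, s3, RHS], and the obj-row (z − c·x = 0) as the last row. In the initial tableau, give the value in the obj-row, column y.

-4

The obj-row carries the negated objective coefficients: the y entry is -4.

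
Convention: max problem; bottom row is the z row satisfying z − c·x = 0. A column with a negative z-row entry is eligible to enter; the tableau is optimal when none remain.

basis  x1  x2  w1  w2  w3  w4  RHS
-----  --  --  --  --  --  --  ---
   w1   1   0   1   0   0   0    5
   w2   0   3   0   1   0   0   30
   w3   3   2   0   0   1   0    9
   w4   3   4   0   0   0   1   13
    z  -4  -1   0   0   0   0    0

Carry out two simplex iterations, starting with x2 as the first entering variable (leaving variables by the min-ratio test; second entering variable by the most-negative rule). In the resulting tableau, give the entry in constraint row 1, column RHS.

Ratio test on column x2 — row 1: entry 0 ≤ 0; row 2: 30/3 = 10; row 3: 9/2 = 9/2; row 4: 13/4 = 13/4. Minimum is 13/4 at row 4 (w4 leaves); pivot element 4.
Divide row 4 by 4; eliminate column x2 from the other rows.
Second iteration: most negative z-row entry is -13/4 in column x1, so x1 enters.
Ratio test on column x1 — row 1: 5/1 = 5; row 2: entry -9/4 ≤ 0; row 3: (5/2)/(3/2) = 5/3; row 4: (13/4)/(3/4) = 13/3. Minimum is 5/3 at row 3 (w3 leaves); pivot element 3/2.
Divide row 3 by 3/2; eliminate column x1 from the other rows.
After both pivots, the entry at constraint row 1, column RHS is 10/3.

10/3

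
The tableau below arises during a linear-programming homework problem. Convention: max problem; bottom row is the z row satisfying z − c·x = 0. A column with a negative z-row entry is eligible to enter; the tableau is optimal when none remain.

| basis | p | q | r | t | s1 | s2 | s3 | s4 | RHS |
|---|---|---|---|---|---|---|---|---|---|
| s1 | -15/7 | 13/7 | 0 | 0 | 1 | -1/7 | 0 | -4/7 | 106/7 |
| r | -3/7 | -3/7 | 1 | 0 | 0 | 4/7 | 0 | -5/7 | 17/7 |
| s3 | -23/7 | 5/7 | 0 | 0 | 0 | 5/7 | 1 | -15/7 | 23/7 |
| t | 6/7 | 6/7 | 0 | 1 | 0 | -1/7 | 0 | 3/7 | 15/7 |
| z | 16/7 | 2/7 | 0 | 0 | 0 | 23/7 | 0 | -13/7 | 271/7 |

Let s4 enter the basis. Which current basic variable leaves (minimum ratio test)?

t

Column s4 entries and ratios — s1: -4/7 ≤ 0, skip; r: -5/7 ≤ 0, skip; s3: -15/7 ≤ 0, skip; t: (15/7)/(3/7) = 5.
Smallest ratio is 5 in the row of t, so t leaves.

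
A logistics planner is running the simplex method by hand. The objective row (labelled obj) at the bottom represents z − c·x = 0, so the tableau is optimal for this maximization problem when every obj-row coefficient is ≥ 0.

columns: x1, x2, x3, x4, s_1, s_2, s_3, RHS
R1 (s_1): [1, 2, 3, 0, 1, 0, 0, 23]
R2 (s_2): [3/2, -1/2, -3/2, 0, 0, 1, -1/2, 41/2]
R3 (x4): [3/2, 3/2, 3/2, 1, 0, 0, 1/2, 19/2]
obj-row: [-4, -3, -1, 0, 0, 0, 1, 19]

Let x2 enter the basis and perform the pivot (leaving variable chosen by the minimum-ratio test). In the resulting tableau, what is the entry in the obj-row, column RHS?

Ratio test on column x2 — row 1: 23/2 = 23/2; row 2: entry -1/2 ≤ 0; row 3: (19/2)/(3/2) = 19/3. Minimum is 19/3 at row 3 (x4 leaves); pivot element 3/2.
Divide row 3 by 3/2; eliminate column x2 from the other rows.
obj-row update in column RHS: 19 − (-3)·(19/3) = 38.

38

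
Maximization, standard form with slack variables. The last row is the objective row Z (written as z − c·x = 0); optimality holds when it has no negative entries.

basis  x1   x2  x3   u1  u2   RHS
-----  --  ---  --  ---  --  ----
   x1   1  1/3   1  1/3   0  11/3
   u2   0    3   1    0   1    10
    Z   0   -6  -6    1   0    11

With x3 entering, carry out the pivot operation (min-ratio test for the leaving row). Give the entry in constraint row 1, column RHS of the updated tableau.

11/3

Ratio test on column x3 — row 1: (11/3)/1 = 11/3; row 2: 10/1 = 10. Minimum is 11/3 at row 1 (x1 leaves); pivot element 1.
Divide row 1 by 1; eliminate column x3 from the other rows.
In the new row 1, the RHS entry is the old entry divided by the pivot: (11/3)/1 = 11/3.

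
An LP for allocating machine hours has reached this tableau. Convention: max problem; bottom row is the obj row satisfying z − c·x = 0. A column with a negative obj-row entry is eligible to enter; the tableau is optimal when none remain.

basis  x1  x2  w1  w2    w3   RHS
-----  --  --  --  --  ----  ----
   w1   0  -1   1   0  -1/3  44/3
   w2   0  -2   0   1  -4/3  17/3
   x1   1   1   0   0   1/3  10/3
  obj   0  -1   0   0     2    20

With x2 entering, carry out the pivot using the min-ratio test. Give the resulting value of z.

Ratio test on column x2 — row 1: entry -1 ≤ 0; row 2: entry -2 ≤ 0; row 3: (10/3)/1 = 10/3. Minimum is 10/3 at row 3 (x1 leaves); pivot element 1.
Pivot on row 3; the obj-row RHS becomes 20 − (-1)·(10/3) = 70/3.

70/3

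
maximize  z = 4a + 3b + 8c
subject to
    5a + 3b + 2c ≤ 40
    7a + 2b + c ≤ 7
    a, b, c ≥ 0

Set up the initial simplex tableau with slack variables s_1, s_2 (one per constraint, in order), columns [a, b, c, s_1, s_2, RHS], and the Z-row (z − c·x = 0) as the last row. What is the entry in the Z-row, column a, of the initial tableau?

The Z-row carries the negated objective coefficients: the a entry is -4.

-4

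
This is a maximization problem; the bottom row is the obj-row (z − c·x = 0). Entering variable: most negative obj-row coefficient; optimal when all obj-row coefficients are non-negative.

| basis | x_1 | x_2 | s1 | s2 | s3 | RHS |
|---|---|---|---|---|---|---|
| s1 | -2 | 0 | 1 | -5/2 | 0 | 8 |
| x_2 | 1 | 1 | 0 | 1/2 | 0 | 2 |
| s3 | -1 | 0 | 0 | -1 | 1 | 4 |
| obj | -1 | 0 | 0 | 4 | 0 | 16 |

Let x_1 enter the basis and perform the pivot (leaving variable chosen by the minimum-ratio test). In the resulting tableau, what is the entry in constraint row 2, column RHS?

Ratio test on column x_1 — row 1: entry -2 ≤ 0; row 2: 2/1 = 2; row 3: entry -1 ≤ 0. Minimum is 2 at row 2 (x_2 leaves); pivot element 1.
Divide row 2 by 1; eliminate column x_1 from the other rows.
In the new row 2, the RHS entry is the old entry divided by the pivot: 2/1 = 2.

2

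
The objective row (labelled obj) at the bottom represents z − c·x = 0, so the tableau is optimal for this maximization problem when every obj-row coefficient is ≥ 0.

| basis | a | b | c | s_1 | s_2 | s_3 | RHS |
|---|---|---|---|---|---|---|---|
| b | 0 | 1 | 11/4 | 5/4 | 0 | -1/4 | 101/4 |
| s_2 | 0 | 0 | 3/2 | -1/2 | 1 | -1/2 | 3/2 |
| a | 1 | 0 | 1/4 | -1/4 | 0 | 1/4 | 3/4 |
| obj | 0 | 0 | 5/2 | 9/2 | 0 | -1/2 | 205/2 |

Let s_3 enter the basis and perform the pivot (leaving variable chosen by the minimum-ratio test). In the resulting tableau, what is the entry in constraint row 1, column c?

3

Ratio test on column s_3 — row 1: entry -1/4 ≤ 0; row 2: entry -1/2 ≤ 0; row 3: (3/4)/(1/4) = 3. Minimum is 3 at row 3 (a leaves); pivot element 1/4.
Divide row 3 by 1/4; eliminate column s_3 from the other rows.
Row 1 update in column c: 11/4 − (-1/4)·1 = 3.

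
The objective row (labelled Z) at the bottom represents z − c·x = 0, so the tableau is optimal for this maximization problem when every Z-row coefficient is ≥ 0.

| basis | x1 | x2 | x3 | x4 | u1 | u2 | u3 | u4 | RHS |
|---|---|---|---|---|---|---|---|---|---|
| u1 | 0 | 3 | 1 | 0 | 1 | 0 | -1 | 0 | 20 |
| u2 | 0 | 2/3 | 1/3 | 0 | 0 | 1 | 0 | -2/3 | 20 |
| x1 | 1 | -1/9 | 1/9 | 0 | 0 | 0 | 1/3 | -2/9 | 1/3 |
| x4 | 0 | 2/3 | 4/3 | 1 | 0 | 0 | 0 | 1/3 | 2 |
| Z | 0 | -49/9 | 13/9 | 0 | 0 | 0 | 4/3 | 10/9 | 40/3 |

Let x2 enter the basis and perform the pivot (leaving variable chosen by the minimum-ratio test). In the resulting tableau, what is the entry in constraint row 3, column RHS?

Ratio test on column x2 — row 1: 20/3 = 20/3; row 2: 20/(2/3) = 30; row 3: entry -1/9 ≤ 0; row 4: 2/(2/3) = 3. Minimum is 3 at row 4 (x4 leaves); pivot element 2/3.
Divide row 4 by 2/3; eliminate column x2 from the other rows.
Row 3 update in column RHS: 1/3 − (-1/9)·3 = 2/3.

2/3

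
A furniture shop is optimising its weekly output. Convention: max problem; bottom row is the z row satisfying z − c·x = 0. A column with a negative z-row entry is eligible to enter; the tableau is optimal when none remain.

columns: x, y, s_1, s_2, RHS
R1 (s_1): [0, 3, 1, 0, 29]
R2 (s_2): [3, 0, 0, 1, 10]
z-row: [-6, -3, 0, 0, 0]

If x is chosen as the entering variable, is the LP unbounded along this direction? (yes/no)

Column x has positive entries in row(s) 2, so the ratio test bounds it — not unbounded.

no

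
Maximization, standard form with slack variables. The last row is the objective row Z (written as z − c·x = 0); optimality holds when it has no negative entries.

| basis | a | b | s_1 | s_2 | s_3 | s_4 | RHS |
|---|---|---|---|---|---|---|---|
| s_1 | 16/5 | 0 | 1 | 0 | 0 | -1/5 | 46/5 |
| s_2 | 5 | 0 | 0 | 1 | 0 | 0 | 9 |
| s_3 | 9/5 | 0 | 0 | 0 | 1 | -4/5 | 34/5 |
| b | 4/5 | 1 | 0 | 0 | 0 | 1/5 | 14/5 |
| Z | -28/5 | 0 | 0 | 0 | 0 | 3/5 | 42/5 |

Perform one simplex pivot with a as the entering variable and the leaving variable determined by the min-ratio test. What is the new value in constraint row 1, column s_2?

-16/25

Ratio test on column a — row 1: (46/5)/(16/5) = 23/8; row 2: 9/5 = 9/5; row 3: (34/5)/(9/5) = 34/9; row 4: (14/5)/(4/5) = 7/2. Minimum is 9/5 at row 2 (s_2 leaves); pivot element 5.
Divide row 2 by 5; eliminate column a from the other rows.
Row 1 update in column s_2: 0 − (16/5)·(1/5) = -16/25.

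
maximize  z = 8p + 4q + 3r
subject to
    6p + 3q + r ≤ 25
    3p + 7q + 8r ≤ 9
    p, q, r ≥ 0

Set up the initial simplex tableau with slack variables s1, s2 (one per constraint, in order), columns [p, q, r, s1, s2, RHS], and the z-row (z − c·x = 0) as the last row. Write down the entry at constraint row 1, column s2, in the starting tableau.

Slack s2 belongs to constraint 2; its column is the unit vector e_2, so the entry in row 1 is 0.

0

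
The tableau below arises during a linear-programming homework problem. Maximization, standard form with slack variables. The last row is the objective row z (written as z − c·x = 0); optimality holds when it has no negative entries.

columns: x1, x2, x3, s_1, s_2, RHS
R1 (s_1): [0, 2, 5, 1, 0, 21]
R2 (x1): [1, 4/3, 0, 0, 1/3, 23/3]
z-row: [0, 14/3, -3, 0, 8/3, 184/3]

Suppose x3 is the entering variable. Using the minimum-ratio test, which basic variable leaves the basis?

Column x3 entries and ratios — s_1: 21/5 = 21/5; x1: 0 ≤ 0, skip.
Smallest ratio is 21/5 in the row of s_1, so s_1 leaves.

s_1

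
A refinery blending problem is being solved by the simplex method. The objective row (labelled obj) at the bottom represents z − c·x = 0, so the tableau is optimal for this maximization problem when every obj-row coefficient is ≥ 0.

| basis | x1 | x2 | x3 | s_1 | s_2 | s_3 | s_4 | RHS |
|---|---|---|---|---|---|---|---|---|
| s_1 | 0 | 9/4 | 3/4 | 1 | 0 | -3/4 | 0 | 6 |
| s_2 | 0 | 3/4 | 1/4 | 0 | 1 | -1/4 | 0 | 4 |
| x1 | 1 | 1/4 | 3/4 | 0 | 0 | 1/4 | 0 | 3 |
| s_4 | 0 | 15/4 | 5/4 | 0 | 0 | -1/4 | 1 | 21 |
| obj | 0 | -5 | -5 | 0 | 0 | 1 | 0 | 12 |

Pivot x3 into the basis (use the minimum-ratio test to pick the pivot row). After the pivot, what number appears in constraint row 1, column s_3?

-1

Ratio test on column x3 — row 1: 6/(3/4) = 8; row 2: 4/(1/4) = 16; row 3: 3/(3/4) = 4; row 4: 21/(5/4) = 84/5. Minimum is 4 at row 3 (x1 leaves); pivot element 3/4.
Divide row 3 by 3/4; eliminate column x3 from the other rows.
Row 1 update in column s_3: -3/4 − (3/4)·(1/3) = -1.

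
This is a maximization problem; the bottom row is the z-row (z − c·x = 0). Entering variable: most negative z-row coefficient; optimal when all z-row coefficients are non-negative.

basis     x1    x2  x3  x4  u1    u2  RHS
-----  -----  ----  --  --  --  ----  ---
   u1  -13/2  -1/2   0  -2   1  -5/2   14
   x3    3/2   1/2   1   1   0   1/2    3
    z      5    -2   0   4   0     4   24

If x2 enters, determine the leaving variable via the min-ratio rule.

Column x2 entries and ratios — u1: -1/2 ≤ 0, skip; x3: 3/(1/2) = 6.
Smallest ratio is 6 in the row of x3, so x3 leaves.

x3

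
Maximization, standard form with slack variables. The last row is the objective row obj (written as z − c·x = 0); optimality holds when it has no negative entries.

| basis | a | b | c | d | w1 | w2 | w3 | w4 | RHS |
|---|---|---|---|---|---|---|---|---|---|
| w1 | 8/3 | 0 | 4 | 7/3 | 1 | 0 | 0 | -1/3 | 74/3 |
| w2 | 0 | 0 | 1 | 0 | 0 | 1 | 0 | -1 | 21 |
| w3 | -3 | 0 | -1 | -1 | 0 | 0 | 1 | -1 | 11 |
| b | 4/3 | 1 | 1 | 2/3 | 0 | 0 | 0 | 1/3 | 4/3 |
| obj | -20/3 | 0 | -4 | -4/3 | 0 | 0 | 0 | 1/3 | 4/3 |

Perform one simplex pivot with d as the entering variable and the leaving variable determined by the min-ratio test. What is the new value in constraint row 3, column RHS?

13

Ratio test on column d — row 1: (74/3)/(7/3) = 74/7; row 2: entry 0 ≤ 0; row 3: entry -1 ≤ 0; row 4: (4/3)/(2/3) = 2. Minimum is 2 at row 4 (b leaves); pivot element 2/3.
Divide row 4 by 2/3; eliminate column d from the other rows.
Row 3 update in column RHS: 11 − (-1)·2 = 13.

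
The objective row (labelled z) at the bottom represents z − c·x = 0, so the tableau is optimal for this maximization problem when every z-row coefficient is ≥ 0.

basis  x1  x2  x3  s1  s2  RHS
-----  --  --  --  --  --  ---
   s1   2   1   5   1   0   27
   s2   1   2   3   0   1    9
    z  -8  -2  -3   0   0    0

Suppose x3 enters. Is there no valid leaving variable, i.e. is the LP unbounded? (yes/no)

Column x3 has positive entries in row(s) 1, 2, so the ratio test bounds it — not unbounded.

no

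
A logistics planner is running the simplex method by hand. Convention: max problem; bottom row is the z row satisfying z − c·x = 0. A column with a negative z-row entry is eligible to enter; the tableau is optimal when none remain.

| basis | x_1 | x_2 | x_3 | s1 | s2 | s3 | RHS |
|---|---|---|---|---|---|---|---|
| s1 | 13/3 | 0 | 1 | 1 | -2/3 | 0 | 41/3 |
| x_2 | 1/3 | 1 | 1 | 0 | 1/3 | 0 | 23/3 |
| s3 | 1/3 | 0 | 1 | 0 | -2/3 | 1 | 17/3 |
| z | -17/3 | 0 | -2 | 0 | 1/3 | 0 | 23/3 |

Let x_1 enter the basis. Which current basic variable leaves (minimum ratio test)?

Column x_1 entries and ratios — s1: (41/3)/(13/3) = 41/13; x_2: (23/3)/(1/3) = 23; s3: (17/3)/(1/3) = 17.
Smallest ratio is 41/13 in the row of s1, so s1 leaves.

s1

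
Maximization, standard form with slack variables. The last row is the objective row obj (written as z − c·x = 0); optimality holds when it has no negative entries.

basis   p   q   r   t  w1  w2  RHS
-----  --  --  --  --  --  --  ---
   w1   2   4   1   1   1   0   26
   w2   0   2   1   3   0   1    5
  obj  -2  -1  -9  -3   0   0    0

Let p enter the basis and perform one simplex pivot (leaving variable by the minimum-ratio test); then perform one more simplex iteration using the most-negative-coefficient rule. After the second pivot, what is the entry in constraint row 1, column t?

Ratio test on column p — row 1: 26/2 = 13; row 2: entry 0 ≤ 0. Minimum is 13 at row 1 (w1 leaves); pivot element 2.
Divide row 1 by 2; eliminate column p from the other rows.
Second iteration: most negative obj-row entry is -8 in column r, so r enters.
Ratio test on column r — row 1: 13/(1/2) = 26; row 2: 5/1 = 5. Minimum is 5 at row 2 (w2 leaves); pivot element 1.
Divide row 2 by 1; eliminate column r from the other rows.
After both pivots, the entry at constraint row 1, column t is -1.

-1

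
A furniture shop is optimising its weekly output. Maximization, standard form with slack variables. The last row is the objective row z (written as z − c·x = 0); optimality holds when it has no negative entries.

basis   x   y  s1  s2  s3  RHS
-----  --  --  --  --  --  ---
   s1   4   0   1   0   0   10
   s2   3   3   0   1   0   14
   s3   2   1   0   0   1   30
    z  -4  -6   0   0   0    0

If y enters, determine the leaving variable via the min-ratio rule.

s2

Column y entries and ratios — s1: 0 ≤ 0, skip; s2: 14/3 = 14/3; s3: 30/1 = 30.
Smallest ratio is 14/3 in the row of s2, so s2 leaves.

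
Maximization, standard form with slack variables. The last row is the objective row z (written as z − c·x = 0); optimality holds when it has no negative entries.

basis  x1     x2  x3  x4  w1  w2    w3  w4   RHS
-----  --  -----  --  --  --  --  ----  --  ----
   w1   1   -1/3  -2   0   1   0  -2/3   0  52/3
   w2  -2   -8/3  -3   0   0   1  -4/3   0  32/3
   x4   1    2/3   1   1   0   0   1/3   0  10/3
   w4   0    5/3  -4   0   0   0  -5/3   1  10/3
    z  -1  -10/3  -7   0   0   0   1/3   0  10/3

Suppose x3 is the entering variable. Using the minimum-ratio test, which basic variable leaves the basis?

x4

Column x3 entries and ratios — w1: -2 ≤ 0, skip; w2: -3 ≤ 0, skip; x4: (10/3)/1 = 10/3; w4: -4 ≤ 0, skip.
Smallest ratio is 10/3 in the row of x4, so x4 leaves.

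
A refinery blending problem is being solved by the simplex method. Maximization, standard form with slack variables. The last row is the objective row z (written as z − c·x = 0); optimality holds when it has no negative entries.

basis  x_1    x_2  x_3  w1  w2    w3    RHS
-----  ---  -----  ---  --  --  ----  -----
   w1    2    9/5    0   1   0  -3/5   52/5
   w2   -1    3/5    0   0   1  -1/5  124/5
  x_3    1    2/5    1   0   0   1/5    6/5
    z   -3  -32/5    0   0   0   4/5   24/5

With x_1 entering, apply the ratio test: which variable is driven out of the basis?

x_3

Column x_1 entries and ratios — w1: (52/5)/2 = 26/5; w2: -1 ≤ 0, skip; x_3: (6/5)/1 = 6/5.
Smallest ratio is 6/5 in the row of x_3, so x_3 leaves.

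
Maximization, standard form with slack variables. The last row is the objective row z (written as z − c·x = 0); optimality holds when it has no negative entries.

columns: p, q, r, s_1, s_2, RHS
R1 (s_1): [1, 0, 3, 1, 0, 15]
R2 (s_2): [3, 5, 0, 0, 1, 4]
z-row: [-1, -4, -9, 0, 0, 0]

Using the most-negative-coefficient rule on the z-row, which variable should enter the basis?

r

Negative z-row entries: p: -1, q: -4, r: -9.
The most negative is -9 in column r, so r enters.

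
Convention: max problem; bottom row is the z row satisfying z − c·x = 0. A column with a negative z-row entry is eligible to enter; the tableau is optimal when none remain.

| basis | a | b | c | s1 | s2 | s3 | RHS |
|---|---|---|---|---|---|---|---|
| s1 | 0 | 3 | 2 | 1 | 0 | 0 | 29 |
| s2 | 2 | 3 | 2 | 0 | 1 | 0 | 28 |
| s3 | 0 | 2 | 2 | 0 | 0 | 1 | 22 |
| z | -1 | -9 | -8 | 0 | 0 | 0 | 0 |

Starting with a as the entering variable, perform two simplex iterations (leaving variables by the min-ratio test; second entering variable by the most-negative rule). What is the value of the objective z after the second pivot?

Ratio test on column a — row 1: entry 0 ≤ 0; row 2: 28/2 = 14; row 3: entry 0 ≤ 0. Minimum is 14 at row 2 (s2 leaves); pivot element 2.
Pivot on row 2; the z-row RHS becomes 0 − (-1)·14 = 14.
Next entering variable (most negative z-row entry -15/2): b.
Ratio test on column b — row 1: 29/3 = 29/3; row 2: 14/(3/2) = 28/3; row 3: 22/2 = 11. Minimum is 28/3 at row 2 (a leaves); pivot element 3/2.
After the second pivot the z-row RHS is 14 − (-15/2)·(28/3) = 84.

84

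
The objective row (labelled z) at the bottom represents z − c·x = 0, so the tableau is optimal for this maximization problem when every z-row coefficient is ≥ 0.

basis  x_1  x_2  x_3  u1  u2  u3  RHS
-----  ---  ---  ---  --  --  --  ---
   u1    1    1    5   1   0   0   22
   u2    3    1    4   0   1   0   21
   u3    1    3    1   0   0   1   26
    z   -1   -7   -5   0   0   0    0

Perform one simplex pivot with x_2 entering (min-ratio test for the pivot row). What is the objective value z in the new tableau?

Ratio test on column x_2 — row 1: 22/1 = 22; row 2: 21/1 = 21; row 3: 26/3 = 26/3. Minimum is 26/3 at row 3 (u3 leaves); pivot element 3.
Pivot on row 3; the z-row RHS becomes 0 − (-7)·(26/3) = 182/3.

182/3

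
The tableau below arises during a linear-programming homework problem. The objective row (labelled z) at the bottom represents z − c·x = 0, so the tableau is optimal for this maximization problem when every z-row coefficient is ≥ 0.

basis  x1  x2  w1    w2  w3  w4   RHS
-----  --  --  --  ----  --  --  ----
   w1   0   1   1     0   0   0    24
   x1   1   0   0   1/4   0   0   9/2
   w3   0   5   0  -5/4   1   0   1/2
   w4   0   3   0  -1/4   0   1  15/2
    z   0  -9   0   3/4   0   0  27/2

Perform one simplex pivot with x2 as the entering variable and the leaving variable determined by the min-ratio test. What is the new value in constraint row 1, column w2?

Ratio test on column x2 — row 1: 24/1 = 24; row 2: entry 0 ≤ 0; row 3: (1/2)/5 = 1/10; row 4: (15/2)/3 = 5/2. Minimum is 1/10 at row 3 (w3 leaves); pivot element 5.
Divide row 3 by 5; eliminate column x2 from the other rows.
Row 1 update in column w2: 0 − 1·(-1/4) = 1/4.

1/4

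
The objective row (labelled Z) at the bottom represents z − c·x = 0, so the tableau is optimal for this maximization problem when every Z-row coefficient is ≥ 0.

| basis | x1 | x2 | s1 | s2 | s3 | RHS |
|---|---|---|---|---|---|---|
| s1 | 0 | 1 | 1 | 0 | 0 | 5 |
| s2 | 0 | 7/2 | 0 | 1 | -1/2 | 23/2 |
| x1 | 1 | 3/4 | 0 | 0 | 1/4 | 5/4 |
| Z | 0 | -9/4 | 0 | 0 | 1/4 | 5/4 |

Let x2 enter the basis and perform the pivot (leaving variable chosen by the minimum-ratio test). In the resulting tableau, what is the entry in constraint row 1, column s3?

Ratio test on column x2 — row 1: 5/1 = 5; row 2: (23/2)/(7/2) = 23/7; row 3: (5/4)/(3/4) = 5/3. Minimum is 5/3 at row 3 (x1 leaves); pivot element 3/4.
Divide row 3 by 3/4; eliminate column x2 from the other rows.
Row 1 update in column s3: 0 − 1·(1/3) = -1/3.

-1/3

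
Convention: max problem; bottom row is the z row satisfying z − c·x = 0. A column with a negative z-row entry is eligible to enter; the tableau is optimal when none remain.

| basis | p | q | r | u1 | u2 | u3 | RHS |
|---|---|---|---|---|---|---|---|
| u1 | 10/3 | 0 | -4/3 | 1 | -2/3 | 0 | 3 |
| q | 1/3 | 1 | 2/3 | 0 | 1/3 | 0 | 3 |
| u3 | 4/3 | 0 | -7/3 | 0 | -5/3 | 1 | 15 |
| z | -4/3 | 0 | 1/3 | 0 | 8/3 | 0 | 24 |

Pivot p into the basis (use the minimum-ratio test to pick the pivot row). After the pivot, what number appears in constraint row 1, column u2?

-1/5

Ratio test on column p — row 1: 3/(10/3) = 9/10; row 2: 3/(1/3) = 9; row 3: 15/(4/3) = 45/4. Minimum is 9/10 at row 1 (u1 leaves); pivot element 10/3.
Divide row 1 by 10/3; eliminate column p from the other rows.
In the new row 1, the u2 entry is the old entry divided by the pivot: (-2/3)/(10/3) = -1/5.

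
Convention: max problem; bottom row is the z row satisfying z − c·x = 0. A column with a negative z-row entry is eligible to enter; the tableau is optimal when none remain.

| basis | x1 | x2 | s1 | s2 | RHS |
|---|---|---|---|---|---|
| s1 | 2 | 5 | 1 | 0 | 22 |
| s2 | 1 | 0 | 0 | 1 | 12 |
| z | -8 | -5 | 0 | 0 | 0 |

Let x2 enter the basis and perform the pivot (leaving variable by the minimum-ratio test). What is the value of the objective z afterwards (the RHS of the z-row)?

Ratio test on column x2 — row 1: 22/5 = 22/5; row 2: entry 0 ≤ 0. Minimum is 22/5 at row 1 (s1 leaves); pivot element 5.
Pivot on row 1; the z-row RHS becomes 0 − (-5)·(22/5) = 22.

22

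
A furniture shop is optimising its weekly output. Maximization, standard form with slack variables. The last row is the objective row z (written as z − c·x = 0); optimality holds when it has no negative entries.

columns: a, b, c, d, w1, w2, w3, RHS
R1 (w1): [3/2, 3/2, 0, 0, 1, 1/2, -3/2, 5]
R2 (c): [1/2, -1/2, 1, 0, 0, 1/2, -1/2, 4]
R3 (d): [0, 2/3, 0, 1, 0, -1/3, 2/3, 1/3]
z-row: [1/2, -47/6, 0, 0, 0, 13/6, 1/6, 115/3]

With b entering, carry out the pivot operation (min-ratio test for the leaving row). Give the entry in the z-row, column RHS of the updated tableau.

169/4

Ratio test on column b — row 1: 5/(3/2) = 10/3; row 2: entry -1/2 ≤ 0; row 3: (1/3)/(2/3) = 1/2. Minimum is 1/2 at row 3 (d leaves); pivot element 2/3.
Divide row 3 by 2/3; eliminate column b from the other rows.
z-row update in column RHS: 115/3 − (-47/6)·(1/2) = 169/4.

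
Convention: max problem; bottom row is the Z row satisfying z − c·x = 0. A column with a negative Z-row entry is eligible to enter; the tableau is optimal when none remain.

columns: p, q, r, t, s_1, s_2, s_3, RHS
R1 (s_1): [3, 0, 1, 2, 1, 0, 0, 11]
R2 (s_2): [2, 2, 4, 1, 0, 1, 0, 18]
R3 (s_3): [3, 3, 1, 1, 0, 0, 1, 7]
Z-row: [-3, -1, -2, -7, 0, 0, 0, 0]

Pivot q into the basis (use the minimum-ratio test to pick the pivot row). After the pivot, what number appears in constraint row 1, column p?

3

Ratio test on column q — row 1: entry 0 ≤ 0; row 2: 18/2 = 9; row 3: 7/3 = 7/3. Minimum is 7/3 at row 3 (s_3 leaves); pivot element 3.
Divide row 3 by 3; eliminate column q from the other rows.
Row 1 update in column p: 3 − 0·1 = 3.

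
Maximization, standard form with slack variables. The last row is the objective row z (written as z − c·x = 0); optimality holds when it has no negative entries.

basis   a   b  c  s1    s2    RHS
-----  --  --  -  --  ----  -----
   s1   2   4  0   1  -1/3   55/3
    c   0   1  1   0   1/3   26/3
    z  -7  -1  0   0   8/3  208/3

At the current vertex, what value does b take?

0

b is not in the basis, so in the current basic feasible solution b = 0.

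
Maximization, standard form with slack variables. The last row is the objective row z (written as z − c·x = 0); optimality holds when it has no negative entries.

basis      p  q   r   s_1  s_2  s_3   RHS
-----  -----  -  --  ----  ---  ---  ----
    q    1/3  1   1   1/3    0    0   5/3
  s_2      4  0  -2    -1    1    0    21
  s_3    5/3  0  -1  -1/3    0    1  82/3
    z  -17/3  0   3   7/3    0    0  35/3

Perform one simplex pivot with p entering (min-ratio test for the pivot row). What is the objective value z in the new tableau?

40

Ratio test on column p — row 1: (5/3)/(1/3) = 5; row 2: 21/4 = 21/4; row 3: (82/3)/(5/3) = 82/5. Minimum is 5 at row 1 (q leaves); pivot element 1/3.
Pivot on row 1; the z-row RHS becomes 35/3 − (-17/3)·5 = 40.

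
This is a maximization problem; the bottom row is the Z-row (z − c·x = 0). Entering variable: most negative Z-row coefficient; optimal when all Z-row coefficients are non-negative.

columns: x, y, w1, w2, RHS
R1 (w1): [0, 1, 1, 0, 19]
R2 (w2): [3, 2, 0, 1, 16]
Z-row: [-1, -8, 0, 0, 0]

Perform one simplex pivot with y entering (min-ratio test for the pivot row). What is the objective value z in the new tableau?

Ratio test on column y — row 1: 19/1 = 19; row 2: 16/2 = 8. Minimum is 8 at row 2 (w2 leaves); pivot element 2.
Pivot on row 2; the Z-row RHS becomes 0 − (-8)·8 = 64.

64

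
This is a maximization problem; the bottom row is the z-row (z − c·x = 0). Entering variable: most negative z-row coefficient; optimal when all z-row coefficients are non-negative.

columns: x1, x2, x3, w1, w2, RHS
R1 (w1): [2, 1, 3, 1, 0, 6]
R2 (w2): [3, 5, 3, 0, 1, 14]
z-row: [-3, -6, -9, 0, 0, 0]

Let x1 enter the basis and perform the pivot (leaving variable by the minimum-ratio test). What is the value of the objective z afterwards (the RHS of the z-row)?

Ratio test on column x1 — row 1: 6/2 = 3; row 2: 14/3 = 14/3. Minimum is 3 at row 1 (w1 leaves); pivot element 2.
Pivot on row 1; the z-row RHS becomes 0 − (-3)·3 = 9.

9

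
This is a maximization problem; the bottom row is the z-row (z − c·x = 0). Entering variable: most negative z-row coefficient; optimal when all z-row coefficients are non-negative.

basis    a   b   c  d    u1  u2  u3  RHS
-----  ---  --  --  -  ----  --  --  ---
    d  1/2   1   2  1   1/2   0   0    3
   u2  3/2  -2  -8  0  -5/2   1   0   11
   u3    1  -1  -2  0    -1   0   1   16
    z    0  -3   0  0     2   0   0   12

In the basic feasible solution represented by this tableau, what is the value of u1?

0

u1 is not in the basis, so in the current basic feasible solution u1 = 0.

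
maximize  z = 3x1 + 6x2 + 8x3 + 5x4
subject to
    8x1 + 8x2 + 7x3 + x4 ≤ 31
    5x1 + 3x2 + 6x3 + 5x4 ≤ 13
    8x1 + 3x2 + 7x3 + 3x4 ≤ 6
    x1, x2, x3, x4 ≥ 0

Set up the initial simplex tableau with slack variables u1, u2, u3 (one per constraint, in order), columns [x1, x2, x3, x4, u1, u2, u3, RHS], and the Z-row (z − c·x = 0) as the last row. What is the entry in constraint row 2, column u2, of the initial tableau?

Slack u2 belongs to constraint 2; its column is the unit vector e_2, so the entry in row 2 is 1.

1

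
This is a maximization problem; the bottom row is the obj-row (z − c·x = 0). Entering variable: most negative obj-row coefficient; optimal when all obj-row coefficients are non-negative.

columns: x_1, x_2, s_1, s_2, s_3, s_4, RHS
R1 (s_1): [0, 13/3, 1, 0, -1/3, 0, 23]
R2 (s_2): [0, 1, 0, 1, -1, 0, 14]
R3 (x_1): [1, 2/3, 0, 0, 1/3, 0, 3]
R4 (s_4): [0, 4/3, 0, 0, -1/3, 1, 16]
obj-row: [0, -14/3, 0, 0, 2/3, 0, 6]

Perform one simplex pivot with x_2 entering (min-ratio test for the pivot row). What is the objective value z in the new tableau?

27

Ratio test on column x_2 — row 1: 23/(13/3) = 69/13; row 2: 14/1 = 14; row 3: 3/(2/3) = 9/2; row 4: 16/(4/3) = 12. Minimum is 9/2 at row 3 (x_1 leaves); pivot element 2/3.
Pivot on row 3; the obj-row RHS becomes 6 − (-14/3)·(9/2) = 27.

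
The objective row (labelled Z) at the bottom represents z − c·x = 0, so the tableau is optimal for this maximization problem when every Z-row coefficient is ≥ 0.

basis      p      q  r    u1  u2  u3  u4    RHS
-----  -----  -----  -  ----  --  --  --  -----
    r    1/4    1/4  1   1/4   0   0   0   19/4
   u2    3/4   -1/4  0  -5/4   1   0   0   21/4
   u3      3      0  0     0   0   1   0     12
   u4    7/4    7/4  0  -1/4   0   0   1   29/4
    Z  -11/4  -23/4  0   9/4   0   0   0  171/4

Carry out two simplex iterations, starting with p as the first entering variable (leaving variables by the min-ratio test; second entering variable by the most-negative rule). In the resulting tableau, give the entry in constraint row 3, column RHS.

4

Ratio test on column p — row 1: (19/4)/(1/4) = 19; row 2: (21/4)/(3/4) = 7; row 3: 12/3 = 4; row 4: (29/4)/(7/4) = 29/7. Minimum is 4 at row 3 (u3 leaves); pivot element 3.
Divide row 3 by 3; eliminate column p from the other rows.
Second iteration: most negative Z-row entry is -23/4 in column q, so q enters.
Ratio test on column q — row 1: (15/4)/(1/4) = 15; row 2: entry -1/4 ≤ 0; row 3: entry 0 ≤ 0; row 4: (1/4)/(7/4) = 1/7. Minimum is 1/7 at row 4 (u4 leaves); pivot element 7/4.
Divide row 4 by 7/4; eliminate column q from the other rows.
After both pivots, the entry at constraint row 3, column RHS is 4.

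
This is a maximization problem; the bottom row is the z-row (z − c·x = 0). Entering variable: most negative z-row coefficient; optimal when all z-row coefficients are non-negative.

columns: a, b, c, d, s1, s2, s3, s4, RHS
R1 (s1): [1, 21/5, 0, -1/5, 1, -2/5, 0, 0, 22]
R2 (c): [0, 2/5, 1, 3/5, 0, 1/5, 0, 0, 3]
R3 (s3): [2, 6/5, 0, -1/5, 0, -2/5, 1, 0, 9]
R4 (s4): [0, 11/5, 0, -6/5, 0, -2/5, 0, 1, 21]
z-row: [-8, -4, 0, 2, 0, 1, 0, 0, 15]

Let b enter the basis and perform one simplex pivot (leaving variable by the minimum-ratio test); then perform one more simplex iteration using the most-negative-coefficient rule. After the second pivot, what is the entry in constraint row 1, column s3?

-5/36

Ratio test on column b — row 1: 22/(21/5) = 110/21; row 2: 3/(2/5) = 15/2; row 3: 9/(6/5) = 15/2; row 4: 21/(11/5) = 105/11. Minimum is 110/21 at row 1 (s1 leaves); pivot element 21/5.
Divide row 1 by 21/5; eliminate column b from the other rows.
Second iteration: most negative z-row entry is -148/21 in column a, so a enters.
Ratio test on column a — row 1: (110/21)/(5/21) = 22; row 2: entry -2/21 ≤ 0; row 3: (19/7)/(12/7) = 19/12; row 4: entry -11/21 ≤ 0. Minimum is 19/12 at row 3 (s3 leaves); pivot element 12/7.
Divide row 3 by 12/7; eliminate column a from the other rows.
After both pivots, the entry at constraint row 1, column s3 is -5/36.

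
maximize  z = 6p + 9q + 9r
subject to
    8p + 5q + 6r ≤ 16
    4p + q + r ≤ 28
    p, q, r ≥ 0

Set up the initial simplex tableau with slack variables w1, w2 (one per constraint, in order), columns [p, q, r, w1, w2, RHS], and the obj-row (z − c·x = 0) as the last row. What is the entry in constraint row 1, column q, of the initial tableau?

Constraint 1 has coefficient 5 on q.

5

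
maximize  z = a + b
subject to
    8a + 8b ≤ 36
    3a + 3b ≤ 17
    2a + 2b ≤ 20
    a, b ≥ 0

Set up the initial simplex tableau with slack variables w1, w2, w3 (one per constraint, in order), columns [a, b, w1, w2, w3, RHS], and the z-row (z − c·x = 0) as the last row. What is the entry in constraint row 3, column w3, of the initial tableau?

Slack w3 belongs to constraint 3; its column is the unit vector e_3, so the entry in row 3 is 1.

1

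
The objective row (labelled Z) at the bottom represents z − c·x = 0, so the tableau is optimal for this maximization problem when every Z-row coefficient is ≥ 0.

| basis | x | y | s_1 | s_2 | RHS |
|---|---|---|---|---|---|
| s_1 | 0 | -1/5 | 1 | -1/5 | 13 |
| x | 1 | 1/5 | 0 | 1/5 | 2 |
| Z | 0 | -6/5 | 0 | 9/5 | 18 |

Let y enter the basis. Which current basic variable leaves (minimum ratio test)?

Column y entries and ratios — s_1: -1/5 ≤ 0, skip; x: 2/(1/5) = 10.
Smallest ratio is 10 in the row of x, so x leaves.

x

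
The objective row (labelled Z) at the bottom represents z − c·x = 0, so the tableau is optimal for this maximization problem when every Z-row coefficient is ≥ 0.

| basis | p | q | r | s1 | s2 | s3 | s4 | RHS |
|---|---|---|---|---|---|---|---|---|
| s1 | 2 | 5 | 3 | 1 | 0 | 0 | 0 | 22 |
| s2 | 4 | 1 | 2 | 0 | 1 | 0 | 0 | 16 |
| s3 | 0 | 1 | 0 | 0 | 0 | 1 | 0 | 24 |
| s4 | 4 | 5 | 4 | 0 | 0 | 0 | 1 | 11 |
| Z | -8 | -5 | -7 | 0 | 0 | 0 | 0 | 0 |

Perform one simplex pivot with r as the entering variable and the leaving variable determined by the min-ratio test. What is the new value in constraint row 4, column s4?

1/4

Ratio test on column r — row 1: 22/3 = 22/3; row 2: 16/2 = 8; row 3: entry 0 ≤ 0; row 4: 11/4 = 11/4. Minimum is 11/4 at row 4 (s4 leaves); pivot element 4.
Divide row 4 by 4; eliminate column r from the other rows.
In the new row 4, the s4 entry is the old entry divided by the pivot: 1/4 = 1/4.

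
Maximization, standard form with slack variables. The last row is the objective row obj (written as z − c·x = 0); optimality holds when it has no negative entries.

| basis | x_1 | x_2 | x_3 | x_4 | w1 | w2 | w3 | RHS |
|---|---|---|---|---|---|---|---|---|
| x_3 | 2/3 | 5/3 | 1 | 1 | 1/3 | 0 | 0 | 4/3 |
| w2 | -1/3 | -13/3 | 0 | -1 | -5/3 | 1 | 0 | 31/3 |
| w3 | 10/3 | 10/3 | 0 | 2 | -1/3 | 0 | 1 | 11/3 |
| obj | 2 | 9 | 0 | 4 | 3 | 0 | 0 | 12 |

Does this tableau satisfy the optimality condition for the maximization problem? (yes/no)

yes

Every obj-row coefficient is ≥ 0, so the tableau is optimal.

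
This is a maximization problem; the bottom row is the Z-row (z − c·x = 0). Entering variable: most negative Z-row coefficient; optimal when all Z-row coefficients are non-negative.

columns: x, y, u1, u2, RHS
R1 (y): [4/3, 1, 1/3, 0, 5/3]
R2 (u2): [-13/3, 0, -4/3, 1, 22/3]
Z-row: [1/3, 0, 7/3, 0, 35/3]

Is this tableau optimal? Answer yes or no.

Every Z-row coefficient is ≥ 0, so the tableau is optimal.

yes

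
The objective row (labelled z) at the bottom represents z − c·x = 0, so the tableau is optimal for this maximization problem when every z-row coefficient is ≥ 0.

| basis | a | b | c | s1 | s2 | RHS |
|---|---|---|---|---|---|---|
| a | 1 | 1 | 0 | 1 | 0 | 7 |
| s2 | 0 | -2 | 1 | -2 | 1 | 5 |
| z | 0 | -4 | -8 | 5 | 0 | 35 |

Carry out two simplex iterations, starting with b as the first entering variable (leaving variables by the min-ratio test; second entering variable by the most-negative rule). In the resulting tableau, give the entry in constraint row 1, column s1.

Ratio test on column b — row 1: 7/1 = 7; row 2: entry -2 ≤ 0. Minimum is 7 at row 1 (a leaves); pivot element 1.
Divide row 1 by 1; eliminate column b from the other rows.
Second iteration: most negative z-row entry is -8 in column c, so c enters.
Ratio test on column c — row 1: entry 0 ≤ 0; row 2: 19/1 = 19. Minimum is 19 at row 2 (s2 leaves); pivot element 1.
Divide row 2 by 1; eliminate column c from the other rows.
After both pivots, the entry at constraint row 1, column s1 is 1.

1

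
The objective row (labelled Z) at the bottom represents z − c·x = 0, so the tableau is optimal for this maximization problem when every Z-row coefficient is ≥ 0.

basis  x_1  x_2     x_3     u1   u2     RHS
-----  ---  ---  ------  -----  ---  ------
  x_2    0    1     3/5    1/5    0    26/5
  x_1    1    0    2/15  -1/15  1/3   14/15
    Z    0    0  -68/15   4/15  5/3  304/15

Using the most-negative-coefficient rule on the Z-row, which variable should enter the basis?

x_3

Negative Z-row entries: x_3: -68/15.
The most negative is -68/15 in column x_3, so x_3 enters.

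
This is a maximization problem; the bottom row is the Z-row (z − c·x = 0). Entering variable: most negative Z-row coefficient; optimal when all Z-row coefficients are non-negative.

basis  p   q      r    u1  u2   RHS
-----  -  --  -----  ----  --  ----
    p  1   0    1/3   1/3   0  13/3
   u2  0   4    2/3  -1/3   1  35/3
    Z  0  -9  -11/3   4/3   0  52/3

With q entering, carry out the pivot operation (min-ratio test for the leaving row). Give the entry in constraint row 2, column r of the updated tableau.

1/6

Ratio test on column q — row 1: entry 0 ≤ 0; row 2: (35/3)/4 = 35/12. Minimum is 35/12 at row 2 (u2 leaves); pivot element 4.
Divide row 2 by 4; eliminate column q from the other rows.
In the new row 2, the r entry is the old entry divided by the pivot: (2/3)/4 = 1/6.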